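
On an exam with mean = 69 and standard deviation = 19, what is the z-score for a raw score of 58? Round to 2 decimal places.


z = (X - mu) / sigma
= (58 - 69) / 19
= -11 / 19
= -0.58


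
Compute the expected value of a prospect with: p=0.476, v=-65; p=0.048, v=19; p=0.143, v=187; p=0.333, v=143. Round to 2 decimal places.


EU = sum(p_i * v_i)
0.476 * -65 = -30.94
0.048 * 19 = 0.912
0.143 * 187 = 26.741
0.333 * 143 = 47.619
EU = -30.94 + 0.912 + 26.741 + 47.619
= 44.33


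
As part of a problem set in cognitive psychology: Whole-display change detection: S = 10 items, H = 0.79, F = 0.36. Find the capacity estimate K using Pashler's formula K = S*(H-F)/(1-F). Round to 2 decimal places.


K = S * (H - F) / (1 - F)
H - F = 0.43
1 - F = 0.64
K = 10 * 0.43 / 0.64
= 6.72


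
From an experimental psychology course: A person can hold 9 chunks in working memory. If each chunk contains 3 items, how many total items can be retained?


Total items = chunks * items_per_chunk
= 9 * 3
= 27


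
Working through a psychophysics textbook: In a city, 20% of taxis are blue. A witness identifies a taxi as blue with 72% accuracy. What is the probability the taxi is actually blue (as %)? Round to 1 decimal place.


P(blue | says blue) = P(says blue | blue)*P(blue) / [P(says blue | blue)*P(blue) + P(says blue | not blue)*P(not blue)]
Numerator = 0.72 * 0.2 = 0.144
False identification = 0.28 * 0.8 = 0.224
P = 0.144 / (0.144 + 0.224)
= 0.144 / 0.368
As percentage = 39.1


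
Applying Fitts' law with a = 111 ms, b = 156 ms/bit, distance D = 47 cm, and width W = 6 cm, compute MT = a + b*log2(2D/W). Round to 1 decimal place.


MT = 111 + 156 * log2(2*47/6)
2D/W = 15.666667
log2(15.666667) = 3.9696
MT = 111 + 156 * 3.9696
= 730.3 ms


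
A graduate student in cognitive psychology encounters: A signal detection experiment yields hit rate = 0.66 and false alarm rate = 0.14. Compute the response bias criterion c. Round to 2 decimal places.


c = -0.5 * (z(HR) + z(FAR))
z(0.66) = 0.4125
z(0.14) = -1.0803
c = -0.5 * (0.4125 + -1.0803)
= -0.5 * -0.6678
= 0.33


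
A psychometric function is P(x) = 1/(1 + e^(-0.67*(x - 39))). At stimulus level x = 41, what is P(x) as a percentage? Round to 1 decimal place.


P(x) = 1/(1 + e^(-0.67*(41 - 39)))
Exponent = -0.67 * 2 = -1.34
e^(-1.34) = 0.261846
P = 1/(1 + 0.261846) = 0.79249
Percentage = 79.2


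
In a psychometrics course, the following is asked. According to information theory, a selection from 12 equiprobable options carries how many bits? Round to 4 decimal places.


H = log2(n)
H = log2(12)
= 3.5850


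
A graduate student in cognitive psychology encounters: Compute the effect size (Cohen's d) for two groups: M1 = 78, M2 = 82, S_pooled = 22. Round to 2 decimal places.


Cohen's d = (M1 - M2) / S_pooled
= (78 - 82) / 22
= -4 / 22
= -0.18


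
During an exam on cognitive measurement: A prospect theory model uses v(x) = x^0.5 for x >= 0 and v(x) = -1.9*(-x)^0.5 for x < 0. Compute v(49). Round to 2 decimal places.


Since x = 49 >= 0, use v(x) = x^0.5
49^0.5 = 7.0
v(49) = 7.00


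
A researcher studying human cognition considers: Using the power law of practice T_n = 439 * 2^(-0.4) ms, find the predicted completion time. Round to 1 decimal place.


T_n = 439 * 2^(-0.4)
2^(-0.4) = 0.757858
T_n = 439 * 0.757858
= 332.7 ms


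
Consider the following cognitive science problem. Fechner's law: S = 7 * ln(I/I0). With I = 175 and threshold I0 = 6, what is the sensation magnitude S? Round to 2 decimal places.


S = 7 * ln(175/6)
I/I0 = 29.166667
ln(29.166667) = 3.373
S = 7 * 3.373
= 23.61


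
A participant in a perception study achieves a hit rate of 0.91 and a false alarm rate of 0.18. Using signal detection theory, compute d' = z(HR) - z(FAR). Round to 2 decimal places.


d' = z(HR) - z(FAR)
z(0.91) = 1.3408
z(0.18) = -0.9154
d' = 1.3408 - -0.9154
= 2.26


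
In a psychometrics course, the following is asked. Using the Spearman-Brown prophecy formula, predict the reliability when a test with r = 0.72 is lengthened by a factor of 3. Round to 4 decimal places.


r_new = n*r / (1 + (n-1)*r)
Numerator = 3 * 0.72 = 2.16
Denominator = 1 + 2 * 0.72 = 2.44
r_new = 2.16 / 2.44
= 0.8852


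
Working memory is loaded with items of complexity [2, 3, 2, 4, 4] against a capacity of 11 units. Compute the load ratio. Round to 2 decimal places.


Total complexity = 2 + 3 + 2 + 4 + 4 = 15
Load = total / capacity = 15 / 11
= 1.36


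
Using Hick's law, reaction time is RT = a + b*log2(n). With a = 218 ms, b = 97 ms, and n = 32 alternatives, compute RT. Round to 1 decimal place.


RT = 218 + 97 * log2(32)
log2(32) = 5.0
RT = 218 + 97 * 5.0
= 218 + 485.0
= 703.0 ms


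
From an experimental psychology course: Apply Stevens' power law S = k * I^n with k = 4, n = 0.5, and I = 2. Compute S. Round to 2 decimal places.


S = 4 * 2^0.5
2^0.5 = 1.4142
S = 4 * 1.4142
= 5.66


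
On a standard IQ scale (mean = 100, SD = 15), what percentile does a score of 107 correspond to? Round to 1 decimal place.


z = (IQ - mean) / SD
z = (107 - 100) / 15 = 0.4667
Percentile = Phi(0.4667) * 100
Phi(0.4667) = 0.679643
= 68.0


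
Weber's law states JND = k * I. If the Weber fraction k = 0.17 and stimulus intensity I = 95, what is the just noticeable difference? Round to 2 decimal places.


JND = k * I
JND = 0.17 * 95
= 16.15


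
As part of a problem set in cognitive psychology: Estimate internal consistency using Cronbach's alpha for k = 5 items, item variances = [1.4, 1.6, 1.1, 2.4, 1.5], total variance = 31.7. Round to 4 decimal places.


alpha = (k/(k-1)) * (1 - sum(s_i^2)/s_total^2)
sum(item variances) = 8.0
k/(k-1) = 5/4 = 1.25
1 - 8.0/31.7 = 1 - 0.252366 = 0.747634
alpha = 1.25 * 0.747634
= 0.9345


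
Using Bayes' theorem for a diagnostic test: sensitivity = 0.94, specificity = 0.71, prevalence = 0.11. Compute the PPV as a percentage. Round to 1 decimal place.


PPV = (sens * prev) / (sens * prev + (1-spec) * (1-prev))
Numerator = 0.94 * 0.11 = 0.1034
P(positive and no disease) = (1 - spec) * (1 - prev) = (1 - 0.71) * (1 - 0.11) = 0.2581
Denominator = 0.1034 + 0.2581 = 0.3615
PPV = 0.1034 / 0.3615 = 0.28603
As percentage = 28.6


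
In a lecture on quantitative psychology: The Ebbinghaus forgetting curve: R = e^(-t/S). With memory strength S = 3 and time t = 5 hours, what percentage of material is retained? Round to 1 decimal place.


R = e^(-t/S)
-t/S = -5/3 = -1.666667
R = e^(-1.666667) = 0.188876
Percentage = 0.188876 * 100
= 18.9


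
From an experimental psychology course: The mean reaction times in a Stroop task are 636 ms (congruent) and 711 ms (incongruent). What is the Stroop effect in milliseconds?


Stroop effect = RT(incongruent) - RT(congruent)
= 711 - 636
= 75 ms


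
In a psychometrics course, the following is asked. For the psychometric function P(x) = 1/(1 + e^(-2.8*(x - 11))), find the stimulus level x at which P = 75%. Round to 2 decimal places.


At P = 0.75: 0.75 = 1/(1 + e^(-k*(x-x0)))
Solving: e^(-k*(x-x0)) = 1/3
x = x0 + ln(3)/k
ln(3) = 1.0986
x = 11 + 1.0986/2.8
= 11 + 0.3924
= 11.39


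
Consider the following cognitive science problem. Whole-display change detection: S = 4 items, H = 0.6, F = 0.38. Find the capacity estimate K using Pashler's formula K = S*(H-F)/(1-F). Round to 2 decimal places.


K = S * (H - F) / (1 - F)
H - F = 0.22
1 - F = 0.62
K = 4 * 0.22 / 0.62
= 1.42


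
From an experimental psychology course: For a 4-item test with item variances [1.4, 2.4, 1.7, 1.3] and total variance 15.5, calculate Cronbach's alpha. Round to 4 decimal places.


alpha = (k/(k-1)) * (1 - sum(s_i^2)/s_total^2)
sum(item variances) = 6.8
k/(k-1) = 4/3 = 1.333333
1 - 6.8/15.5 = 1 - 0.43871 = 0.56129
alpha = 1.333333 * 0.56129
= 0.7484


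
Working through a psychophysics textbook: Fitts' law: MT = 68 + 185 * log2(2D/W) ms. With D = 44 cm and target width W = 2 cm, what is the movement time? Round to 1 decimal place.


MT = 68 + 185 * log2(2*44/2)
2D/W = 44.0
log2(44.0) = 5.4594
MT = 68 + 185 * 5.4594
= 1078.0 ms


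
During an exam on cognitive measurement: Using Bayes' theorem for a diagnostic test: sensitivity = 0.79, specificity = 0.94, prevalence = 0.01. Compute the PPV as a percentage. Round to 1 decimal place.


PPV = (sens * prev) / (sens * prev + (1-spec) * (1-prev))
Numerator = 0.79 * 0.01 = 0.0079
P(positive and no disease) = (1 - spec) * (1 - prev) = (1 - 0.94) * (1 - 0.01) = 0.0594
Denominator = 0.0079 + 0.0594 = 0.0673
PPV = 0.0079 / 0.0673 = 0.117385
As percentage = 11.7


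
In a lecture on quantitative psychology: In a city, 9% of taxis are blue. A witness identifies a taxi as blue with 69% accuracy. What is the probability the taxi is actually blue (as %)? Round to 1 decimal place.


P(blue | says blue) = P(says blue | blue)*P(blue) / [P(says blue | blue)*P(blue) + P(says blue | not blue)*P(not blue)]
Numerator = 0.69 * 0.09 = 0.0621
False identification = 0.31 * 0.91 = 0.2821
P = 0.0621 / (0.0621 + 0.2821)
= 0.0621 / 0.3442
As percentage = 18.0


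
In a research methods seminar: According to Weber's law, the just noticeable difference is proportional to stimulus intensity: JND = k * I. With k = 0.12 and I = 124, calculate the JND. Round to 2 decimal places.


JND = k * I
JND = 0.12 * 124
= 14.88


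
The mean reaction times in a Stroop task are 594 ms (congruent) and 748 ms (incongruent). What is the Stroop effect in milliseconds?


Stroop effect = RT(incongruent) - RT(congruent)
= 748 - 594
= 154 ms


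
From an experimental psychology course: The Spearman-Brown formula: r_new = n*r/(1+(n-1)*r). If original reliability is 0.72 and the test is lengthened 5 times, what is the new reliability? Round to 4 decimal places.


r_new = n*r / (1 + (n-1)*r)
Numerator = 5 * 0.72 = 3.6
Denominator = 1 + 4 * 0.72 = 3.88
r_new = 3.6 / 3.88
= 0.9278


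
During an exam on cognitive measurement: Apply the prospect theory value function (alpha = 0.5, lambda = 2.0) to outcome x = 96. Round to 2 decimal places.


Since x = 96 >= 0, use v(x) = x^0.5
96^0.5 = 9.798
v(96) = 9.80


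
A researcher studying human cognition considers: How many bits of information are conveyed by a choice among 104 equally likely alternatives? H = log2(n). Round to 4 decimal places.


H = log2(n)
H = log2(104)
= 6.7004


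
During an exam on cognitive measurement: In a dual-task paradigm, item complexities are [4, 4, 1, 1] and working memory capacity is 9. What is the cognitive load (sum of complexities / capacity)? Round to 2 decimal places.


Total complexity = 4 + 4 + 1 + 1 = 10
Load = total / capacity = 10 / 9
= 1.11


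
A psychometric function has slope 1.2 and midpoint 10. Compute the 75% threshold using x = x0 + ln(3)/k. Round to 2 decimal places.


At P = 0.75: 0.75 = 1/(1 + e^(-k*(x-x0)))
Solving: e^(-k*(x-x0)) = 1/3
x = x0 + ln(3)/k
ln(3) = 1.0986
x = 10 + 1.0986/1.2
= 10 + 0.9155
= 10.92


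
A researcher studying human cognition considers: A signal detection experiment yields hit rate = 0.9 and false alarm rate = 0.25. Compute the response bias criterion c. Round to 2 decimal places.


c = -0.5 * (z(HR) + z(FAR))
z(0.9) = 1.2816
z(0.25) = -0.6745
c = -0.5 * (1.2816 + -0.6745)
= -0.5 * 0.6071
= -0.30


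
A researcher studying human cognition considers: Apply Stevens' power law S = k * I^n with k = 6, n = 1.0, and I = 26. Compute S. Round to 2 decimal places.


S = 6 * 26^1.0
26^1.0 = 26.0
S = 6 * 26.0
= 156.00


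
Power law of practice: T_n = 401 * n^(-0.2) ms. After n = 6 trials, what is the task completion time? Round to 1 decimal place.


T_n = 401 * 6^(-0.2)
6^(-0.2) = 0.698827
T_n = 401 * 0.698827
= 280.2 ms


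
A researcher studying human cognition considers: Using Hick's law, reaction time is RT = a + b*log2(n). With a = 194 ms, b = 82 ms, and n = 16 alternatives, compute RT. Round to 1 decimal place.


RT = 194 + 82 * log2(16)
log2(16) = 4.0
RT = 194 + 82 * 4.0
= 194 + 328.0
= 522.0 ms


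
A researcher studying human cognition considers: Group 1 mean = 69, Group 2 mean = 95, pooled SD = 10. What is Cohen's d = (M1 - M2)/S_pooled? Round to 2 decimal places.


Cohen's d = (M1 - M2) / S_pooled
= (69 - 95) / 10
= -26 / 10
= -2.60


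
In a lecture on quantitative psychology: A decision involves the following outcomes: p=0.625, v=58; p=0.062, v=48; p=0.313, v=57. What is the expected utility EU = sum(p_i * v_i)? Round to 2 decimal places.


EU = sum(p_i * v_i)
0.625 * 58 = 36.25
0.062 * 48 = 2.976
0.313 * 57 = 17.841
EU = 36.25 + 2.976 + 17.841
= 57.07


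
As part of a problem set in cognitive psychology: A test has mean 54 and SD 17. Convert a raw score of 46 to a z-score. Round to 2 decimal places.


z = (X - mu) / sigma
= (46 - 54) / 17
= -8 / 17
= -0.47


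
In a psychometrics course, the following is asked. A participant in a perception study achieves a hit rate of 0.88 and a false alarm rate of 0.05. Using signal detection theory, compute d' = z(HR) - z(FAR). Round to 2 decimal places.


d' = z(HR) - z(FAR)
z(0.88) = 1.175
z(0.05) = -1.6449
d' = 1.175 - -1.6449
= 2.82


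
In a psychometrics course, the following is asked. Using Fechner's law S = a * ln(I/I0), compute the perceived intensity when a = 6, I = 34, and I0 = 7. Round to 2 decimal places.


S = 6 * ln(34/7)
I/I0 = 4.857143
ln(4.857143) = 1.5805
S = 6 * 1.5805
= 9.48


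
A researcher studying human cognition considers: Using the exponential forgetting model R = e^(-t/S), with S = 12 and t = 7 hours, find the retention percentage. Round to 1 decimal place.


R = e^(-t/S)
-t/S = -7/12 = -0.583333
R = e^(-0.583333) = 0.558035
Percentage = 0.558035 * 100
= 55.8


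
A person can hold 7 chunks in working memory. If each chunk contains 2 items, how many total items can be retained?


Total items = chunks * items_per_chunk
= 7 * 2
= 14


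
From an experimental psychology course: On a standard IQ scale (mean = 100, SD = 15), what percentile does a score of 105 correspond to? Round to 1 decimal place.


z = (IQ - mean) / SD
z = (105 - 100) / 15 = 0.3333
Percentile = Phi(0.3333) * 100
Phi(0.3333) = 0.630546
= 63.1


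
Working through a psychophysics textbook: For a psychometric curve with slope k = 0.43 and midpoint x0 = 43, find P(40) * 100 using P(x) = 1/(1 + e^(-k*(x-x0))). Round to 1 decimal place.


P(x) = 1/(1 + e^(-0.43*(40 - 43)))
Exponent = -0.43 * -3 = 1.29
e^(1.29) = 3.632787
P = 1/(1 + 3.632787) = 0.215853
Percentage = 21.6


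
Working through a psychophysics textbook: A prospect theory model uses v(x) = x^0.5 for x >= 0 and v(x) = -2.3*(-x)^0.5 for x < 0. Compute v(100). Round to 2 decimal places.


Since x = 100 >= 0, use v(x) = x^0.5
100^0.5 = 10.0
v(100) = 10.00


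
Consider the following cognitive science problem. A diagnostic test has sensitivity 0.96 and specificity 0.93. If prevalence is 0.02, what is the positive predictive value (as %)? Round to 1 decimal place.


PPV = (sens * prev) / (sens * prev + (1-spec) * (1-prev))
Numerator = 0.96 * 0.02 = 0.0192
P(positive and no disease) = (1 - spec) * (1 - prev) = (1 - 0.93) * (1 - 0.02) = 0.0686
Denominator = 0.0192 + 0.0686 = 0.0878
PPV = 0.0192 / 0.0878 = 0.218679
As percentage = 21.9


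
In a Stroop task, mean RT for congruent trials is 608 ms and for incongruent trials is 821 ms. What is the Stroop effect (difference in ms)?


Stroop effect = RT(incongruent) - RT(congruent)
= 821 - 608
= 213 ms


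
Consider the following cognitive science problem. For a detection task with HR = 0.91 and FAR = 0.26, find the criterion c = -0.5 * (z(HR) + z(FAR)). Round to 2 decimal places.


c = -0.5 * (z(HR) + z(FAR))
z(0.91) = 1.3408
z(0.26) = -0.6433
c = -0.5 * (1.3408 + -0.6433)
= -0.5 * 0.6975
= -0.35


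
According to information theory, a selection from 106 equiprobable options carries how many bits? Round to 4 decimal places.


H = log2(n)
H = log2(106)
= 6.7279


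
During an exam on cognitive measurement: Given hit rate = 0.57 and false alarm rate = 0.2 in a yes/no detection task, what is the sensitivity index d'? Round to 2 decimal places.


d' = z(HR) - z(FAR)
z(0.57) = 0.1764
z(0.2) = -0.8416
d' = 0.1764 - -0.8416
= 1.02


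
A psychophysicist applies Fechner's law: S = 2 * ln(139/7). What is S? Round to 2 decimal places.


S = 2 * ln(139/7)
I/I0 = 19.857143
ln(19.857143) = 2.9886
S = 2 * 2.9886
= 5.98


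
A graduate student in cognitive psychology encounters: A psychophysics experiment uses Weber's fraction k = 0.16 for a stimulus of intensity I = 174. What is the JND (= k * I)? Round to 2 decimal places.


JND = k * I
JND = 0.16 * 174
= 27.84


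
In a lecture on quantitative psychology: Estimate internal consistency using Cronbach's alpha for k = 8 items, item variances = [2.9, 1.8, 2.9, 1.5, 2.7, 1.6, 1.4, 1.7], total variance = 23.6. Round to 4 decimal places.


alpha = (k/(k-1)) * (1 - sum(s_i^2)/s_total^2)
sum(item variances) = 16.5
k/(k-1) = 8/7 = 1.142857
1 - 16.5/23.6 = 1 - 0.699153 = 0.300847
alpha = 1.142857 * 0.300847
= 0.3438


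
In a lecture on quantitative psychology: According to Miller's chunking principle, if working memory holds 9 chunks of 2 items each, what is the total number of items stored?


Total items = chunks * items_per_chunk
= 9 * 2
= 18


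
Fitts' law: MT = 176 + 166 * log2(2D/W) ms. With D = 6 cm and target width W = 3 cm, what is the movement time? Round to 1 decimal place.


MT = 176 + 166 * log2(2*6/3)
2D/W = 4.0
log2(4.0) = 2.0
MT = 176 + 166 * 2.0
= 508.0 ms


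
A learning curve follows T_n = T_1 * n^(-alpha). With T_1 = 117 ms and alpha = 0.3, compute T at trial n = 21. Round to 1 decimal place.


T_n = 117 * 21^(-0.3)
21^(-0.3) = 0.401175
T_n = 117 * 0.401175
= 46.9 ms


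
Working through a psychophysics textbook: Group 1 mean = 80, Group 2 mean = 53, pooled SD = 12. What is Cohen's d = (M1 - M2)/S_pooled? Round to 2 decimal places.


Cohen's d = (M1 - M2) / S_pooled
= (80 - 53) / 12
= 27 / 12
= 2.25


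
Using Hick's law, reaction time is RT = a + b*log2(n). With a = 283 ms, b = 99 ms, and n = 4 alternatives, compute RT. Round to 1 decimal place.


RT = 283 + 99 * log2(4)
log2(4) = 2.0
RT = 283 + 99 * 2.0
= 283 + 198.0
= 481.0 ms


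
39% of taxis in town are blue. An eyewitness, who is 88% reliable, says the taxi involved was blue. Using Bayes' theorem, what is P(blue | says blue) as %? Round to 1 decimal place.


P(blue | says blue) = P(says blue | blue)*P(blue) / [P(says blue | blue)*P(blue) + P(says blue | not blue)*P(not blue)]
Numerator = 0.88 * 0.39 = 0.3432
False identification = 0.12 * 0.61 = 0.0732
P = 0.3432 / (0.3432 + 0.0732)
= 0.3432 / 0.4164
As percentage = 82.4


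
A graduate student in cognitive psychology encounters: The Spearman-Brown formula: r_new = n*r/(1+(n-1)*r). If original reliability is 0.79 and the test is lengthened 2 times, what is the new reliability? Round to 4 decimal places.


r_new = n*r / (1 + (n-1)*r)
Numerator = 2 * 0.79 = 1.58
Denominator = 1 + 1 * 0.79 = 1.79
r_new = 1.58 / 1.79
= 0.8827


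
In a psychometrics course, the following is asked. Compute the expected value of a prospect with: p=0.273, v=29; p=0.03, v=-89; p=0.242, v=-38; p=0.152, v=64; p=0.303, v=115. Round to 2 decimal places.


EU = sum(p_i * v_i)
0.273 * 29 = 7.917
0.03 * -89 = -2.67
0.242 * -38 = -9.196
0.152 * 64 = 9.728
0.303 * 115 = 34.845
EU = 7.917 + -2.67 + -9.196 + 9.728 + 34.845
= 40.62


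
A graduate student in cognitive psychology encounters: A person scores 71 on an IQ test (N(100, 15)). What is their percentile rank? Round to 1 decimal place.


z = (IQ - mean) / SD
z = (71 - 100) / 15 = -1.9333
Percentile = Phi(-1.9333) * 100
Phi(-1.9333) = 0.0266
= 2.7


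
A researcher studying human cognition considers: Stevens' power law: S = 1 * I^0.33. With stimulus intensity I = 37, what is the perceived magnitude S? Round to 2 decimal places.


S = 1 * 37^0.33
37^0.33 = 3.2924
S = 1 * 3.2924
= 3.29


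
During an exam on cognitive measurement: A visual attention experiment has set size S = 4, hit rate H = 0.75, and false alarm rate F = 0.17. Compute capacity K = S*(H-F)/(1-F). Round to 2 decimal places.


K = S * (H - F) / (1 - F)
H - F = 0.58
1 - F = 0.83
K = 4 * 0.58 / 0.83
= 2.80


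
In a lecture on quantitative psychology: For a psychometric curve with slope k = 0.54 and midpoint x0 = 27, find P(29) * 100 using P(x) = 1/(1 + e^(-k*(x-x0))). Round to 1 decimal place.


P(x) = 1/(1 + e^(-0.54*(29 - 27)))
Exponent = -0.54 * 2 = -1.08
e^(-1.08) = 0.339596
P = 1/(1 + 0.339596) = 0.746494
Percentage = 74.6


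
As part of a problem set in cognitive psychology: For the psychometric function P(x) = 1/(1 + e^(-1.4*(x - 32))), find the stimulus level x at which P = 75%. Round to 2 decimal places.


At P = 0.75: 0.75 = 1/(1 + e^(-k*(x-x0)))
Solving: e^(-k*(x-x0)) = 1/3
x = x0 + ln(3)/k
ln(3) = 1.0986
x = 32 + 1.0986/1.4
= 32 + 0.7847
= 32.78


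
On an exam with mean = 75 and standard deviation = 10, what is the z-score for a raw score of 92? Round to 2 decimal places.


z = (X - mu) / sigma
= (92 - 75) / 10
= 17 / 10
= 1.70


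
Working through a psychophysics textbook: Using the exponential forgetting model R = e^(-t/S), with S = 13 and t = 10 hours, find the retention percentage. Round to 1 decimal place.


R = e^(-t/S)
-t/S = -10/13 = -0.769231
R = e^(-0.769231) = 0.463369
Percentage = 0.463369 * 100
= 46.3


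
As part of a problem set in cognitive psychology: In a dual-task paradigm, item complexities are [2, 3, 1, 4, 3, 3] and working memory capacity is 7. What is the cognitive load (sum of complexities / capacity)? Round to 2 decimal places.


Total complexity = 2 + 3 + 1 + 4 + 3 + 3 = 16
Load = total / capacity = 16 / 7
= 2.29


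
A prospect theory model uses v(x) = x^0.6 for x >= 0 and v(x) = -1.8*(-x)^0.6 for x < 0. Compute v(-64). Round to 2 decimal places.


Since x = -64 < 0, use v(x) = -lambda*(-x)^alpha
(-x) = 64
64^0.6 = 12.1257
v(-64) = -1.8 * 12.1257
= -21.83


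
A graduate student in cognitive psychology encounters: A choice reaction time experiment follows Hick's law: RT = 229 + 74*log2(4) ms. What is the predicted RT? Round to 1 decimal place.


RT = 229 + 74 * log2(4)
log2(4) = 2.0
RT = 229 + 74 * 2.0
= 229 + 148.0
= 377.0 ms


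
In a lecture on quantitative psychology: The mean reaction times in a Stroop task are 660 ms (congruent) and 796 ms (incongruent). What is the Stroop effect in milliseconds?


Stroop effect = RT(incongruent) - RT(congruent)
= 796 - 660
= 136 ms


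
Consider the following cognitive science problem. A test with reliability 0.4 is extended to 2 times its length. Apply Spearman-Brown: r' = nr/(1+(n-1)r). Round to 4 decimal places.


r_new = n*r / (1 + (n-1)*r)
Numerator = 2 * 0.4 = 0.8
Denominator = 1 + 1 * 0.4 = 1.4
r_new = 0.8 / 1.4
= 0.5714


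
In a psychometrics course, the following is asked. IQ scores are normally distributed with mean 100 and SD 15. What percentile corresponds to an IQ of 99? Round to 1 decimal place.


z = (IQ - mean) / SD
z = (99 - 100) / 15 = -0.0667
Percentile = Phi(-0.0667) * 100
Phi(-0.0667) = 0.47341
= 47.3


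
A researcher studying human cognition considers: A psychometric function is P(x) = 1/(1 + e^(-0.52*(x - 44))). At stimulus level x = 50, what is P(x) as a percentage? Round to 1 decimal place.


P(x) = 1/(1 + e^(-0.52*(50 - 44)))
Exponent = -0.52 * 6 = -3.12
e^(-3.12) = 0.044157
P = 1/(1 + 0.044157) = 0.95771
Percentage = 95.8


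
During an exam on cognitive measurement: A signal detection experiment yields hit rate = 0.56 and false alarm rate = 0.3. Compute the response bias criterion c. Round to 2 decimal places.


c = -0.5 * (z(HR) + z(FAR))
z(0.56) = 0.151
z(0.3) = -0.5244
c = -0.5 * (0.151 + -0.5244)
= -0.5 * -0.3734
= 0.19


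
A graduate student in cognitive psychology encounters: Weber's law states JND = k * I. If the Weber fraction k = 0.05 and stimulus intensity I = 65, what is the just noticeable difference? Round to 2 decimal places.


JND = k * I
JND = 0.05 * 65
= 3.25


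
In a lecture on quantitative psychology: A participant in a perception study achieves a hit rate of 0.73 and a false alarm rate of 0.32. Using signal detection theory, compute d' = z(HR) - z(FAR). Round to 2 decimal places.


d' = z(HR) - z(FAR)
z(0.73) = 0.6128
z(0.32) = -0.4677
d' = 0.6128 - -0.4677
= 1.08


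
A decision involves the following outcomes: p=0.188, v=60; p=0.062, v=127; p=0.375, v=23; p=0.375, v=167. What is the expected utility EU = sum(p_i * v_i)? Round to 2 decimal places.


EU = sum(p_i * v_i)
0.188 * 60 = 11.28
0.062 * 127 = 7.874
0.375 * 23 = 8.625
0.375 * 167 = 62.625
EU = 11.28 + 7.874 + 8.625 + 62.625
= 90.40


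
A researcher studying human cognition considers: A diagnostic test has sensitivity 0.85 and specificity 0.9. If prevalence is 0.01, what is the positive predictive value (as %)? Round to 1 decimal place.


PPV = (sens * prev) / (sens * prev + (1-spec) * (1-prev))
Numerator = 0.85 * 0.01 = 0.0085
P(positive and no disease) = (1 - spec) * (1 - prev) = (1 - 0.9) * (1 - 0.01) = 0.099
Denominator = 0.0085 + 0.099 = 0.1075
PPV = 0.0085 / 0.1075 = 0.07907
As percentage = 7.9


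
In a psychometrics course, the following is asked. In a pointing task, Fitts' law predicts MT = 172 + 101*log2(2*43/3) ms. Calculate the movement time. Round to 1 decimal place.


MT = 172 + 101 * log2(2*43/3)
2D/W = 28.666667
log2(28.666667) = 4.8413
MT = 172 + 101 * 4.8413
= 661.0 ms


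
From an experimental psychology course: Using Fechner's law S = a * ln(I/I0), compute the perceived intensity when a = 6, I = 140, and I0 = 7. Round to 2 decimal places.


S = 6 * ln(140/7)
I/I0 = 20.0
ln(20.0) = 2.9957
S = 6 * 2.9957
= 17.97


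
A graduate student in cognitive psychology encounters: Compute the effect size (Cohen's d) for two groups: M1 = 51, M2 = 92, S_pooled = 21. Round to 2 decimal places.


Cohen's d = (M1 - M2) / S_pooled
= (51 - 92) / 21
= -41 / 21
= -1.95


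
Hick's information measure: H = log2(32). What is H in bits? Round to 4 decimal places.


H = log2(n)
H = log2(32)
= 5.0000


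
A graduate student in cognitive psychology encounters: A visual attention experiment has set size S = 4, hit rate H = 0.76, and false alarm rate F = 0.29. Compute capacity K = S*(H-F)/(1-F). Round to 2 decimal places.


K = S * (H - F) / (1 - F)
H - F = 0.47
1 - F = 0.71
K = 4 * 0.47 / 0.71
= 2.65


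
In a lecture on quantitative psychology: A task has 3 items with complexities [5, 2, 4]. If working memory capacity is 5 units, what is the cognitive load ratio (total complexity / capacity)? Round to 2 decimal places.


Total complexity = 5 + 2 + 4 = 11
Load = total / capacity = 11 / 5
= 2.20


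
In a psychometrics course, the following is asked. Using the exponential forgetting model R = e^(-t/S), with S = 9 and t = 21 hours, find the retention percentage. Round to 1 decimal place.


R = e^(-t/S)
-t/S = -21/9 = -2.333333
R = e^(-2.333333) = 0.096972
Percentage = 0.096972 * 100
= 9.7


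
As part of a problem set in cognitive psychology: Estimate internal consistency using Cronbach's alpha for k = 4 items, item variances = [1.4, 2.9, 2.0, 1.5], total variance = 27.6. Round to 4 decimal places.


alpha = (k/(k-1)) * (1 - sum(s_i^2)/s_total^2)
sum(item variances) = 7.8
k/(k-1) = 4/3 = 1.333333
1 - 7.8/27.6 = 1 - 0.282609 = 0.717391
alpha = 1.333333 * 0.717391
= 0.9565


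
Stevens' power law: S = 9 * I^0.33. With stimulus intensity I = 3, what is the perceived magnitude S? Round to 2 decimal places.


S = 9 * 3^0.33
3^0.33 = 1.437
S = 9 * 1.437
= 12.93


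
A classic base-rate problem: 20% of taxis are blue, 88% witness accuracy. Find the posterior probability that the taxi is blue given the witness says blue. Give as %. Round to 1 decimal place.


P(blue | says blue) = P(says blue | blue)*P(blue) / [P(says blue | blue)*P(blue) + P(says blue | not blue)*P(not blue)]
Numerator = 0.88 * 0.2 = 0.176
False identification = 0.12 * 0.8 = 0.096
P = 0.176 / (0.176 + 0.096)
= 0.176 / 0.272
As percentage = 64.7


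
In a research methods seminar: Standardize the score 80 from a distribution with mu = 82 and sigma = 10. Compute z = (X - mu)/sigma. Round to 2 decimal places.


z = (X - mu) / sigma
= (80 - 82) / 10
= -2 / 10
= -0.20


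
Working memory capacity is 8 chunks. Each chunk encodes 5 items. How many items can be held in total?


Total items = chunks * items_per_chunk
= 8 * 5
= 40


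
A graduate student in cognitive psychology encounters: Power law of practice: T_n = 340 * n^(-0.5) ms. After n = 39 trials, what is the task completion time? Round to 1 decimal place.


T_n = 340 * 39^(-0.5)
39^(-0.5) = 0.160128
T_n = 340 * 0.160128
= 54.4 ms


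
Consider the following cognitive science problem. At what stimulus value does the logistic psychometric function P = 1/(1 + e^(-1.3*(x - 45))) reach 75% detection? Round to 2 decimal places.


At P = 0.75: 0.75 = 1/(1 + e^(-k*(x-x0)))
Solving: e^(-k*(x-x0)) = 1/3
x = x0 + ln(3)/k
ln(3) = 1.0986
x = 45 + 1.0986/1.3
= 45 + 0.8451
= 45.85


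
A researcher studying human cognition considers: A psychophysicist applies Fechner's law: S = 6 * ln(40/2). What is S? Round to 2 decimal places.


S = 6 * ln(40/2)
I/I0 = 20.0
ln(20.0) = 2.9957
S = 6 * 2.9957
= 17.97


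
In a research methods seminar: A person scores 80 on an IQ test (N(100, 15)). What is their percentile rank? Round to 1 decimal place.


z = (IQ - mean) / SD
z = (80 - 100) / 15 = -1.3333
Percentile = Phi(-1.3333) * 100
Phi(-1.3333) = 0.091217
= 9.1


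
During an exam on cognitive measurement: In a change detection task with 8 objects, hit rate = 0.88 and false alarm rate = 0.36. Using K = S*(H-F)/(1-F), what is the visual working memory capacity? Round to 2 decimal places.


K = S * (H - F) / (1 - F)
H - F = 0.52
1 - F = 0.64
K = 8 * 0.52 / 0.64
= 6.50


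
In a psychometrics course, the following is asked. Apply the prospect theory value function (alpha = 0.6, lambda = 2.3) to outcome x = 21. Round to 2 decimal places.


Since x = 21 >= 0, use v(x) = x^0.6
21^0.6 = 6.2134
v(21) = 6.21


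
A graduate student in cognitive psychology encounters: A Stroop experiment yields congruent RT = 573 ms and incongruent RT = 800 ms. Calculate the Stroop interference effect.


Stroop effect = RT(incongruent) - RT(congruent)
= 800 - 573
= 227 ms


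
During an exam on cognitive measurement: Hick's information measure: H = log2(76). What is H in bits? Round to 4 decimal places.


H = log2(n)
H = log2(76)
= 6.2479


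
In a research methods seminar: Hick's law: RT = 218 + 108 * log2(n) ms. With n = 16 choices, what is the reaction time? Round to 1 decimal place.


RT = 218 + 108 * log2(16)
log2(16) = 4.0
RT = 218 + 108 * 4.0
= 218 + 432.0
= 650.0 ms


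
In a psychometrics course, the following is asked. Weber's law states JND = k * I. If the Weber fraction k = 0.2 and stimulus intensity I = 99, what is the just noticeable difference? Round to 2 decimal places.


JND = k * I
JND = 0.2 * 99
= 19.80


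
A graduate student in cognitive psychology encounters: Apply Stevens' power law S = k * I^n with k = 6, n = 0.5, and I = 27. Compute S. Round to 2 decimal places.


S = 6 * 27^0.5
27^0.5 = 5.1962
S = 6 * 5.1962
= 31.18


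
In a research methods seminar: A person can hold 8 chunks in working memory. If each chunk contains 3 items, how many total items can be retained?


Total items = chunks * items_per_chunk
= 8 * 3
= 24


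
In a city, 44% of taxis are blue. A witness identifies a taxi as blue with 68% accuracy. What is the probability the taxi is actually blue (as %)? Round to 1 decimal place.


P(blue | says blue) = P(says blue | blue)*P(blue) / [P(says blue | blue)*P(blue) + P(says blue | not blue)*P(not blue)]
Numerator = 0.68 * 0.44 = 0.2992
False identification = 0.32 * 0.56 = 0.1792
P = 0.2992 / (0.2992 + 0.1792)
= 0.2992 / 0.4784
As percentage = 62.5


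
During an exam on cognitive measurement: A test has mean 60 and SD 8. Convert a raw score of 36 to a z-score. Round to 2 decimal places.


z = (X - mu) / sigma
= (36 - 60) / 8
= -24 / 8
= -3.00


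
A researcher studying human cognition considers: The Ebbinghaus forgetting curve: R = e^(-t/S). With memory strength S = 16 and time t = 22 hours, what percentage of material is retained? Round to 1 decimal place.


R = e^(-t/S)
-t/S = -22/16 = -1.375
R = e^(-1.375) = 0.25284
Percentage = 0.25284 * 100
= 25.3


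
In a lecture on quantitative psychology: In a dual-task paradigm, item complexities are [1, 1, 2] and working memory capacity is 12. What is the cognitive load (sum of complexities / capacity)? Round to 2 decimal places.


Total complexity = 1 + 1 + 2 = 4
Load = total / capacity = 4 / 12
= 0.33


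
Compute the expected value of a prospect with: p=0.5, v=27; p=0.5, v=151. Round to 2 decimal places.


EU = sum(p_i * v_i)
0.5 * 27 = 13.5
0.5 * 151 = 75.5
EU = 13.5 + 75.5
= 89.00


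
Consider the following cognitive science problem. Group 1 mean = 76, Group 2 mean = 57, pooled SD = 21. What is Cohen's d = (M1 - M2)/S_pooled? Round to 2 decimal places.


Cohen's d = (M1 - M2) / S_pooled
= (76 - 57) / 21
= 19 / 21
= 0.90


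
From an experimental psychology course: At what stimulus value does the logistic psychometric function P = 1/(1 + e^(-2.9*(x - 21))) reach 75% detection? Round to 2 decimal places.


At P = 0.75: 0.75 = 1/(1 + e^(-k*(x-x0)))
Solving: e^(-k*(x-x0)) = 1/3
x = x0 + ln(3)/k
ln(3) = 1.0986
x = 21 + 1.0986/2.9
= 21 + 0.3788
= 21.38


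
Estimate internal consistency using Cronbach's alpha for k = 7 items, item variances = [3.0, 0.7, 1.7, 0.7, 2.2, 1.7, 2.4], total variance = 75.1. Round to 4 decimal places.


alpha = (k/(k-1)) * (1 - sum(s_i^2)/s_total^2)
sum(item variances) = 12.4
k/(k-1) = 7/6 = 1.166667
1 - 12.4/75.1 = 1 - 0.165113 = 0.834887
alpha = 1.166667 * 0.834887
= 0.9740


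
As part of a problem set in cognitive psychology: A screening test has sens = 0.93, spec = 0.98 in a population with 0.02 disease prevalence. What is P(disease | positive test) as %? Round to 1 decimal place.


PPV = (sens * prev) / (sens * prev + (1-spec) * (1-prev))
Numerator = 0.93 * 0.02 = 0.0186
P(positive and no disease) = (1 - spec) * (1 - prev) = (1 - 0.98) * (1 - 0.02) = 0.0196
Denominator = 0.0186 + 0.0196 = 0.0382
PPV = 0.0186 / 0.0382 = 0.486911
As percentage = 48.7


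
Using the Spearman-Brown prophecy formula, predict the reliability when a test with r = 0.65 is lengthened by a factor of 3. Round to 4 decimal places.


r_new = n*r / (1 + (n-1)*r)
Numerator = 3 * 0.65 = 1.95
Denominator = 1 + 2 * 0.65 = 2.3
r_new = 1.95 / 2.3
= 0.8478


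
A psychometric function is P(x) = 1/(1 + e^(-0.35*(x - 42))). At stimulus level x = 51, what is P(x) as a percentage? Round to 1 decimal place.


P(x) = 1/(1 + e^(-0.35*(51 - 42)))
Exponent = -0.35 * 9 = -3.15
e^(-3.15) = 0.042852
P = 1/(1 + 0.042852) = 0.958909
Percentage = 95.9


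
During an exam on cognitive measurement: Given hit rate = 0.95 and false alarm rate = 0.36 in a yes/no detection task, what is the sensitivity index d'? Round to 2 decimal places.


d' = z(HR) - z(FAR)
z(0.95) = 1.6449
z(0.36) = -0.3585
d' = 1.6449 - -0.3585
= 2.00


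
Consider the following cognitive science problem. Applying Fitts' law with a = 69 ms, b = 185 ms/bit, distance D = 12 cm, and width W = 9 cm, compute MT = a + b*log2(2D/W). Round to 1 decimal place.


MT = 69 + 185 * log2(2*12/9)
2D/W = 2.666667
log2(2.666667) = 1.415
MT = 69 + 185 * 1.415
= 330.8 ms


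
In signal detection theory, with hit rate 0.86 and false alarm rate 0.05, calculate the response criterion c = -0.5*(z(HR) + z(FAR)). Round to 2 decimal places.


c = -0.5 * (z(HR) + z(FAR))
z(0.86) = 1.0803
z(0.05) = -1.6449
c = -0.5 * (1.0803 + -1.6449)
= -0.5 * -0.5646
= 0.28


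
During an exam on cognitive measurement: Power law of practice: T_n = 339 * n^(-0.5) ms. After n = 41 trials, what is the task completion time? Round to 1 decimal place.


T_n = 339 * 41^(-0.5)
41^(-0.5) = 0.156174
T_n = 339 * 0.156174
= 52.9 ms


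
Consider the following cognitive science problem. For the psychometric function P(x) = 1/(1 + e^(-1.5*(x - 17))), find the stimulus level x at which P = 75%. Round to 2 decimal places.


At P = 0.75: 0.75 = 1/(1 + e^(-k*(x-x0)))
Solving: e^(-k*(x-x0)) = 1/3
x = x0 + ln(3)/k
ln(3) = 1.0986
x = 17 + 1.0986/1.5
= 17 + 0.7324
= 17.73


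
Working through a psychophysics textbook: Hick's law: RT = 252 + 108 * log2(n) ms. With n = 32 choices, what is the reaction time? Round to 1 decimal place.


RT = 252 + 108 * log2(32)
log2(32) = 5.0
RT = 252 + 108 * 5.0
= 252 + 540.0
= 792.0 ms


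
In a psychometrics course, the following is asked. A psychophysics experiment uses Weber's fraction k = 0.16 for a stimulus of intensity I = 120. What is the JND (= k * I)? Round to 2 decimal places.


JND = k * I
JND = 0.16 * 120
= 19.20


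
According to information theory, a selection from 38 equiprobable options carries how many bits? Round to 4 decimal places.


H = log2(n)
H = log2(38)
= 5.2479


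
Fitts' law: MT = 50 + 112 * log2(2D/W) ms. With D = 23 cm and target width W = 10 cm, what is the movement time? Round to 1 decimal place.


MT = 50 + 112 * log2(2*23/10)
2D/W = 4.6
log2(4.6) = 2.2016
MT = 50 + 112 * 2.2016
= 296.6 ms


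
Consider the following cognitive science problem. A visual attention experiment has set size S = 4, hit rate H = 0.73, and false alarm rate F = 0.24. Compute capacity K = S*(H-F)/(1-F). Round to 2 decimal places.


K = S * (H - F) / (1 - F)
H - F = 0.49
1 - F = 0.76
K = 4 * 0.49 / 0.76
= 2.58


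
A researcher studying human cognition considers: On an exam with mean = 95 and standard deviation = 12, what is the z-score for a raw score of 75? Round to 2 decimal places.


z = (X - mu) / sigma
= (75 - 95) / 12
= -20 / 12
= -1.67


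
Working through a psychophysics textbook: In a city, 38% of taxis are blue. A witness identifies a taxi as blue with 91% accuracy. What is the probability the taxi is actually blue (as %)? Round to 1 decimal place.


P(blue | says blue) = P(says blue | blue)*P(blue) / [P(says blue | blue)*P(blue) + P(says blue | not blue)*P(not blue)]
Numerator = 0.91 * 0.38 = 0.3458
False identification = 0.09 * 0.62 = 0.0558
P = 0.3458 / (0.3458 + 0.0558)
= 0.3458 / 0.4016
As percentage = 86.1


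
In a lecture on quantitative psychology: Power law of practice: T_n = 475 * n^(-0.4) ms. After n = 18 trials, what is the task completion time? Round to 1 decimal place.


T_n = 475 * 18^(-0.4)
18^(-0.4) = 0.314696
T_n = 475 * 0.314696
= 149.5 ms


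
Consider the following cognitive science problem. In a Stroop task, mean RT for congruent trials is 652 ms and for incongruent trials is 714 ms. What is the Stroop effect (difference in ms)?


Stroop effect = RT(incongruent) - RT(congruent)
= 714 - 652
= 62 ms


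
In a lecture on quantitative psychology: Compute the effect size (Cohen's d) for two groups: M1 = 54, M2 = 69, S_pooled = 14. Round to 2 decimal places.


Cohen's d = (M1 - M2) / S_pooled
= (54 - 69) / 14
= -15 / 14
= -1.07


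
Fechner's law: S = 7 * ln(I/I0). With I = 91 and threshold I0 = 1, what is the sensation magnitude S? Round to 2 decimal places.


S = 7 * ln(91/1)
I/I0 = 91.0
ln(91.0) = 4.5109
S = 7 * 4.5109
= 31.58


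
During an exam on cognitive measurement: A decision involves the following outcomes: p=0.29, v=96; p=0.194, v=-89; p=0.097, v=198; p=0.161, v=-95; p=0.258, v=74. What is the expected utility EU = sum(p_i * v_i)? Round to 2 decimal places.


EU = sum(p_i * v_i)
0.29 * 96 = 27.84
0.194 * -89 = -17.266
0.097 * 198 = 19.206
0.161 * -95 = -15.295
0.258 * 74 = 19.092
EU = 27.84 + -17.266 + 19.206 + -15.295 + 19.092
= 33.58
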